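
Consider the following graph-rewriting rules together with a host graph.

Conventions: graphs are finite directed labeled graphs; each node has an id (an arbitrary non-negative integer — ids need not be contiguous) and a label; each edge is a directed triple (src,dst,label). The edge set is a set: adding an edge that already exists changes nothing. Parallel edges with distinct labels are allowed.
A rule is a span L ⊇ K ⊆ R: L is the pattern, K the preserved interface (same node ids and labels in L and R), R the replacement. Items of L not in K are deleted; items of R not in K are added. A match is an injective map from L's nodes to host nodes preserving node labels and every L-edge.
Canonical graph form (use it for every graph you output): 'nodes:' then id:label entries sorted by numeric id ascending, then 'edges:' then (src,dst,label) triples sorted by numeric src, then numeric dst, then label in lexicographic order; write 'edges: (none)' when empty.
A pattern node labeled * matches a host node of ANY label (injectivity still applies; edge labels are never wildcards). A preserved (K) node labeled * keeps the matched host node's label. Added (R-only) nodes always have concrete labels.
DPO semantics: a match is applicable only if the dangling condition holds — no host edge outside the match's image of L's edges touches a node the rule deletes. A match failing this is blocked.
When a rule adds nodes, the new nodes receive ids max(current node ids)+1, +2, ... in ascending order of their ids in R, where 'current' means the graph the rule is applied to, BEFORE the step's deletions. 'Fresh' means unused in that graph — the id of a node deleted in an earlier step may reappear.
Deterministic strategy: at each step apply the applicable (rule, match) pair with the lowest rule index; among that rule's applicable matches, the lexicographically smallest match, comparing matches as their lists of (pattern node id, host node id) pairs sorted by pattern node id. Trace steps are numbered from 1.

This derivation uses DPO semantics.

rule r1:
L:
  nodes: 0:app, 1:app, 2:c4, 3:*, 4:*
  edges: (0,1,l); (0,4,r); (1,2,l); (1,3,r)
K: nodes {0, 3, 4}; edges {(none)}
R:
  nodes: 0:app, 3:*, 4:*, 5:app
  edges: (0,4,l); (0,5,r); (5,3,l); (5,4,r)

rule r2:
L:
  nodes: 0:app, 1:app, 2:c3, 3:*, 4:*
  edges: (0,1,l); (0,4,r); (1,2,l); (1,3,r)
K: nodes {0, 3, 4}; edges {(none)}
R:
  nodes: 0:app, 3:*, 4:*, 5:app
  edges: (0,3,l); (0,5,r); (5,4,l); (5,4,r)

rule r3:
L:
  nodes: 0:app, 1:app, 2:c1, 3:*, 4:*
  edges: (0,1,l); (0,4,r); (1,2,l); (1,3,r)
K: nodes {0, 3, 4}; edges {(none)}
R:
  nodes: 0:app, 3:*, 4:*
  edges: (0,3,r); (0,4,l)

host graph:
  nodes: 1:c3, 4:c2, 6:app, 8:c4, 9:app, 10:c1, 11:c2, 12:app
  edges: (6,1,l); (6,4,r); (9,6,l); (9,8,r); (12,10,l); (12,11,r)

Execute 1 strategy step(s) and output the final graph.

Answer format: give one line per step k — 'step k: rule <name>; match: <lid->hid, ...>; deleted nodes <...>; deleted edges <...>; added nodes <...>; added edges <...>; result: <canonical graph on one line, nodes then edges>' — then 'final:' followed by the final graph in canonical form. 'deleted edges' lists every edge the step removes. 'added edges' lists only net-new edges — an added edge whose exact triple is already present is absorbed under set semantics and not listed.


step 1: rule r2; match: 0->9, 1->6, 2->1, 3->4, 4->8; deleted nodes 1, 6; deleted edges (6,1,l); (6,4,r); (9,6,l); (9,8,r); added nodes 13; added edges (9,4,l); (9,13,r); (13,8,l); (13,8,r); result: nodes: 4:c2, 8:c4, 9:app, 10:c1, 11:c2, 12:app, 13:app edges: (9,4,l); (9,13,r); (12,10,l); (12,11,r); (13,8,l); (13,8,r)
final:
nodes: 4:c2, 8:c4, 9:app, 10:c1, 11:c2, 12:app, 13:app
edges: (9,4,l); (9,13,r); (12,10,l); (12,11,r); (13,8,l); (13,8,r)


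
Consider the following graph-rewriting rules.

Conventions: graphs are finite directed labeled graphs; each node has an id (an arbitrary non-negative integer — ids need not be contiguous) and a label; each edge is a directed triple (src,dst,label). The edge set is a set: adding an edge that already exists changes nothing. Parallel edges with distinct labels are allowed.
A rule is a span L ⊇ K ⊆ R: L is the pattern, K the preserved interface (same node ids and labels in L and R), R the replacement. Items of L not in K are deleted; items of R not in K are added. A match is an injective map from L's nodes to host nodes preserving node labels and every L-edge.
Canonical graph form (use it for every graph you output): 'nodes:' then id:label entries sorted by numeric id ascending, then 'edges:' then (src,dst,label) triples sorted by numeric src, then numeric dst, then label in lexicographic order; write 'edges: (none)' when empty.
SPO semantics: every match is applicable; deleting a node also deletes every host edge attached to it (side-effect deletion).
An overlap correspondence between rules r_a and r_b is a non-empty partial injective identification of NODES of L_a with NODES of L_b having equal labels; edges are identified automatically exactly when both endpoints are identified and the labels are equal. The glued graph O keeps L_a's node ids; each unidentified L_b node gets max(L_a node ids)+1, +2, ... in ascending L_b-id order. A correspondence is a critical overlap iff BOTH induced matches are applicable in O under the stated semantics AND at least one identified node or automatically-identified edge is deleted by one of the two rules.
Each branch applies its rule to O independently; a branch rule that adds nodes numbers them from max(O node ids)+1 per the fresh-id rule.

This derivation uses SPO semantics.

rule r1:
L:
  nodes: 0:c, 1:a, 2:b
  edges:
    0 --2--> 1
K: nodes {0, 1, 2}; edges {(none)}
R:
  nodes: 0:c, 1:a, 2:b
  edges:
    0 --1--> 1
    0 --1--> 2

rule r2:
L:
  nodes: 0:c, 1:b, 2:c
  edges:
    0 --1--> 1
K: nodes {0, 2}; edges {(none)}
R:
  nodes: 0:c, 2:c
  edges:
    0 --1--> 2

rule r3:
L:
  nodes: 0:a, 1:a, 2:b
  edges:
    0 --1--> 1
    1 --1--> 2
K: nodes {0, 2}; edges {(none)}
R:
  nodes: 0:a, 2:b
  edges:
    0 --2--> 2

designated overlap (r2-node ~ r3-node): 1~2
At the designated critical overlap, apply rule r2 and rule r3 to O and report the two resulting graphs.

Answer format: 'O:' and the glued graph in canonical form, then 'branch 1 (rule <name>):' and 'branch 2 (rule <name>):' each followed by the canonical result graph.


O:
nodes: 0:c, 1:b, 2:c, 3:a, 4:a
edges: (0,1,1); (3,4,1); (4,1,1)
branch 1 (rule r2):
nodes: 0:c, 2:c, 3:a, 4:a
edges: (0,2,1); (3,4,1)
branch 2 (rule r3):
nodes: 0:c, 1:b, 2:c, 3:a
edges: (0,1,1); (3,1,2)


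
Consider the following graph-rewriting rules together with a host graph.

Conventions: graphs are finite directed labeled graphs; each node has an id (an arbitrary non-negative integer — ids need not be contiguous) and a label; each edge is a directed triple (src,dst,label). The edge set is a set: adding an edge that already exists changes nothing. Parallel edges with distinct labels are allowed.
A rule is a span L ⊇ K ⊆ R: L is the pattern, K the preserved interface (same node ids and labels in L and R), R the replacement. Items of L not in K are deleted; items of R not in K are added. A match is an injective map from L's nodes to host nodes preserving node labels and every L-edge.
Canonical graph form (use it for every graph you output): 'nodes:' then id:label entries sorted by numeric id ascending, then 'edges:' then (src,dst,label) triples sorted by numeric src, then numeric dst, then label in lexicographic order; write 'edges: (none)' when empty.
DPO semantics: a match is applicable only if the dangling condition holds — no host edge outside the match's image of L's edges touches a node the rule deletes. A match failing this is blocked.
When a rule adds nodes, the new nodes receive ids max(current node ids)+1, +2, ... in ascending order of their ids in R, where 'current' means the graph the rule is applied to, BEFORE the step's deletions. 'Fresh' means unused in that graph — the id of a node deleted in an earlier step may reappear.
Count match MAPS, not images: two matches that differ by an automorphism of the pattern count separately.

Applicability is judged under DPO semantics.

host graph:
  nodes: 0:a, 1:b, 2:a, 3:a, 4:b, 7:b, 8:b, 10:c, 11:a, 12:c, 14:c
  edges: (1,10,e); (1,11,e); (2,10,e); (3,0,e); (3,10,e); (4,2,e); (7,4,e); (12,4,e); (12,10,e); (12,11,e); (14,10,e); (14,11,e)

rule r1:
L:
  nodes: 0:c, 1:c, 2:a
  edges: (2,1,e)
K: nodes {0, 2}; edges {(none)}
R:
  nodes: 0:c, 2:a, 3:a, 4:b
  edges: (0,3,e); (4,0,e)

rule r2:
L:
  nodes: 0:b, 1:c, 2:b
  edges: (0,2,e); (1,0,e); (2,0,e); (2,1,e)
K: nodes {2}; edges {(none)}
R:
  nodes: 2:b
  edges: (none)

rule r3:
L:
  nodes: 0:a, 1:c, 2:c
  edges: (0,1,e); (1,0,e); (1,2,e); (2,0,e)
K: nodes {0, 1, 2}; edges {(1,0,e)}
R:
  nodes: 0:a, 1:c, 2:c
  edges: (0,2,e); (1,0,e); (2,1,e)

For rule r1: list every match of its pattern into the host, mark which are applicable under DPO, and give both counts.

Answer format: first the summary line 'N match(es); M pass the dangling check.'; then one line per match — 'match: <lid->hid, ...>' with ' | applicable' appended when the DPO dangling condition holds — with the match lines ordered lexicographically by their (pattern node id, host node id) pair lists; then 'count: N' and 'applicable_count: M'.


4 match(es); 0 pass the dangling check.
match: 0->12, 1->10, 2->2
match: 0->12, 1->10, 2->3
match: 0->14, 1->10, 2->2
match: 0->14, 1->10, 2->3
count: 4
applicable_count: 0


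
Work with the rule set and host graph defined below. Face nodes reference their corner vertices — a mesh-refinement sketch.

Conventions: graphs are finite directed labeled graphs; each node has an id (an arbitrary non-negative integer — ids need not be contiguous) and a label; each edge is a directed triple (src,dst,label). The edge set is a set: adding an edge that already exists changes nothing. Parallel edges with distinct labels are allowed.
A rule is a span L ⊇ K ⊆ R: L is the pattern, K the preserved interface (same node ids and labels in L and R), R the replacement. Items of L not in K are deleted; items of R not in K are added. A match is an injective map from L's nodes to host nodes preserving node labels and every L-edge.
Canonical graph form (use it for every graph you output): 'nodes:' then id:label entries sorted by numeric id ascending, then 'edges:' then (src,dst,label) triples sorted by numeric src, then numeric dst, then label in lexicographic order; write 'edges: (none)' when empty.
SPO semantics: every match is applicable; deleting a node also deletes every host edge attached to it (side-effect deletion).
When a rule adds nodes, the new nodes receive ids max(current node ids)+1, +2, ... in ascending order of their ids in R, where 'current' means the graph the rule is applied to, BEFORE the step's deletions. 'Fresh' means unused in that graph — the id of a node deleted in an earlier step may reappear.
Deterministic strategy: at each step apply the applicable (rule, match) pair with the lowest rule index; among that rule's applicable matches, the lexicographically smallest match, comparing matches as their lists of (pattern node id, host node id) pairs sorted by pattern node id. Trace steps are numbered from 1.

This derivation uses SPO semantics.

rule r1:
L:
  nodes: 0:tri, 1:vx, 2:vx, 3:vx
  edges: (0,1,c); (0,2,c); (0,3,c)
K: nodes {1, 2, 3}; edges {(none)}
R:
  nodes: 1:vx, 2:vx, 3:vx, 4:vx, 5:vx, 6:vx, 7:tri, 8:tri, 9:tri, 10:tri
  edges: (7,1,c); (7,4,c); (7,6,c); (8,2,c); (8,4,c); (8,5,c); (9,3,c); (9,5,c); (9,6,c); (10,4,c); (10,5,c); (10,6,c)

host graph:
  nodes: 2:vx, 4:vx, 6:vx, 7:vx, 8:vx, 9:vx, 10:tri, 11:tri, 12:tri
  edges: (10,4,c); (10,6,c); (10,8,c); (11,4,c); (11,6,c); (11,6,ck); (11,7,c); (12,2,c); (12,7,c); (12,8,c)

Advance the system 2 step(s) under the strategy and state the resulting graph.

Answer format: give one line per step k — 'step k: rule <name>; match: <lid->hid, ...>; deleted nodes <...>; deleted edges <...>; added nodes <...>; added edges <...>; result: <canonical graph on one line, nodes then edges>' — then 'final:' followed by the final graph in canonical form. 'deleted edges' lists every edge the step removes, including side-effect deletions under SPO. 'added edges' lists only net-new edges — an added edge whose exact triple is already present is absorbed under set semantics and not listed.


step 1: rule r1; match: 0->10, 1->4, 2->6, 3->8; deleted nodes 10; deleted edges (10,4,c); (10,6,c); (10,8,c); added nodes 13, 14, 15, 16, 17, 18, 19; added edges (16,4,c); (16,13,c); (16,15,c); (17,6,c); (17,13,c); (17,14,c); (18,8,c); (18,14,c); (18,15,c); (19,13,c); (19,14,c); (19,15,c); result: nodes: 2:vx, 4:vx, 6:vx, 7:vx, 8:vx, 9:vx, 11:tri, 12:tri, 13:vx, 14:vx, 15:vx, 16:tri, 17:tri, 18:tri, 19:tri edges: (11,4,c); (11,6,c); (11,6,ck); (11,7,c); (12,2,c); (12,7,c); (12,8,c); (16,4,c); (16,13,c); (16,15,c); (17,6,c); (17,13,c); (17,14,c); (18,8,c); (18,14,c); (18,15,c); (19,13,c); (19,14,c); (19,15,c)
step 2: rule r1; match: 0->11, 1->4, 2->6, 3->7; deleted nodes 11; deleted edges (11,4,c); (11,6,c); (11,6,ck); (11,7,c); added nodes 20, 21, 22, 23, 24, 25, 26; added edges (23,4,c); (23,20,c); (23,22,c); (24,6,c); (24,20,c); (24,21,c); (25,7,c); (25,21,c); (25,22,c); (26,20,c); (26,21,c); (26,22,c); result: nodes: 2:vx, 4:vx, 6:vx, 7:vx, 8:vx, 9:vx, 12:tri, 13:vx, 14:vx, 15:vx, 16:tri, 17:tri, 18:tri, 19:tri, 20:vx, 21:vx, 22:vx, 23:tri, 24:tri, 25:tri, 26:tri edges: (12,2,c); (12,7,c); (12,8,c); (16,4,c); (16,13,c); (16,15,c); (17,6,c); (17,13,c); (17,14,c); (18,8,c); (18,14,c); (18,15,c); (19,13,c); (19,14,c); (19,15,c); (23,4,c); (23,20,c); (23,22,c); (24,6,c); (24,20,c); (24,21,c); (25,7,c); (25,21,c); (25,22,c); (26,20,c); (26,21,c); (26,22,c)
final:
nodes: 2:vx, 4:vx, 6:vx, 7:vx, 8:vx, 9:vx, 12:tri, 13:vx, 14:vx, 15:vx, 16:tri, 17:tri, 18:tri, 19:tri, 20:vx, 21:vx, 22:vx, 23:tri, 24:tri, 25:tri, 26:tri
edges: (12,2,c); (12,7,c); (12,8,c); (16,4,c); (16,13,c); (16,15,c); (17,6,c); (17,13,c); (17,14,c); (18,8,c); (18,14,c); (18,15,c); (19,13,c); (19,14,c); (19,15,c); (23,4,c); (23,20,c); (23,22,c); (24,6,c); (24,20,c); (24,21,c); (25,7,c); (25,21,c); (25,22,c); (26,20,c); (26,21,c); (26,22,c)


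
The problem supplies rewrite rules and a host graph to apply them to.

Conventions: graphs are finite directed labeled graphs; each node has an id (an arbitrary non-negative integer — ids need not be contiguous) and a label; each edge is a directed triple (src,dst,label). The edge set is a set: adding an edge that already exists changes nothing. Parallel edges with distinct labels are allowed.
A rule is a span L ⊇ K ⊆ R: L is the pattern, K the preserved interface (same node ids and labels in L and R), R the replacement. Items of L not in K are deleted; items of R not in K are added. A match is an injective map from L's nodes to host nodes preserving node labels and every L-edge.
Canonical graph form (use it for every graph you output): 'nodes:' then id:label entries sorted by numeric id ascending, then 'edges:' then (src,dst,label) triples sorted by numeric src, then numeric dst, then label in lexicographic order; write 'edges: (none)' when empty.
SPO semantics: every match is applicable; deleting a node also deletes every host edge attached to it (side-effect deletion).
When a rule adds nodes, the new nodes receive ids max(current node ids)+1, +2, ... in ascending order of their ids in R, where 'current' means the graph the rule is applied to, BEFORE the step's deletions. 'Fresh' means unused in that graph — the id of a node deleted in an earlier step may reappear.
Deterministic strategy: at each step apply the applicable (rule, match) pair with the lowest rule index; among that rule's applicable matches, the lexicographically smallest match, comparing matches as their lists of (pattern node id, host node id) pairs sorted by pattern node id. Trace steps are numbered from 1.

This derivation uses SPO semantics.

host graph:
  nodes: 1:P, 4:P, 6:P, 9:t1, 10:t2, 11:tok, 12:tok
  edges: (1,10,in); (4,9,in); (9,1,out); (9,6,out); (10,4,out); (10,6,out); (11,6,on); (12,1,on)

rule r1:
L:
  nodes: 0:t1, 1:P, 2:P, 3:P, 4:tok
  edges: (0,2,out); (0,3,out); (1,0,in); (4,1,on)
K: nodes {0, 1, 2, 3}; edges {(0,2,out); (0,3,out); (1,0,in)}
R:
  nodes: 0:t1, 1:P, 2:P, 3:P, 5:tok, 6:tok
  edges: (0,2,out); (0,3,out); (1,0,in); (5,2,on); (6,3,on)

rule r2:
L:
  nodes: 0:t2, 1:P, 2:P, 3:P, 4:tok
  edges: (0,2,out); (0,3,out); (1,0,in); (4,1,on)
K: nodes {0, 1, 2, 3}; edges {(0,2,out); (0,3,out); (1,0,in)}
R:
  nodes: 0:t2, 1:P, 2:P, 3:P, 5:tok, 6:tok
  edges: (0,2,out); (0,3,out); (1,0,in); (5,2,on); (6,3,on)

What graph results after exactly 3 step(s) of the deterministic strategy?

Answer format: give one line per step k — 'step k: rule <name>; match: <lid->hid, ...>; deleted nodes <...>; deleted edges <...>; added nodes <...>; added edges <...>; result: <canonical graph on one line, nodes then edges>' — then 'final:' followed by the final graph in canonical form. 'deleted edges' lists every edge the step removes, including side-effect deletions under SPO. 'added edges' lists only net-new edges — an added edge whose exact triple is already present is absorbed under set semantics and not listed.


step 1: rule r2; match: 0->10, 1->1, 2->4, 3->6, 4->12; deleted nodes 12; deleted edges (12,1,on); added nodes 13, 14; added edges (13,4,on); (14,6,on); result: nodes: 1:P, 4:P, 6:P, 9:t1, 10:t2, 11:tok, 13:tok, 14:tok edges: (1,10,in); (4,9,in); (9,1,out); (9,6,out); (10,4,out); (10,6,out); (11,6,on); (13,4,on); (14,6,on)
step 2: rule r1; match: 0->9, 1->4, 2->1, 3->6, 4->13; deleted nodes 13; deleted edges (13,4,on); added nodes 15, 16; added edges (15,1,on); (16,6,on); result: nodes: 1:P, 4:P, 6:P, 9:t1, 10:t2, 11:tok, 14:tok, 15:tok, 16:tok edges: (1,10,in); (4,9,in); (9,1,out); (9,6,out); (10,4,out); (10,6,out); (11,6,on); (14,6,on); (15,1,on); (16,6,on)
step 3: rule r2; match: 0->10, 1->1, 2->4, 3->6, 4->15; deleted nodes 15; deleted edges (15,1,on); added nodes 17, 18; added edges (17,4,on); (18,6,on); result: nodes: 1:P, 4:P, 6:P, 9:t1, 10:t2, 11:tok, 14:tok, 16:tok, 17:tok, 18:tok edges: (1,10,in); (4,9,in); (9,1,out); (9,6,out); (10,4,out); (10,6,out); (11,6,on); (14,6,on); (16,6,on); (17,4,on); (18,6,on)
final:
nodes: 1:P, 4:P, 6:P, 9:t1, 10:t2, 11:tok, 14:tok, 16:tok, 17:tok, 18:tok
edges: (1,10,in); (4,9,in); (9,1,out); (9,6,out); (10,4,out); (10,6,out); (11,6,on); (14,6,on); (16,6,on); (17,4,on); (18,6,on)


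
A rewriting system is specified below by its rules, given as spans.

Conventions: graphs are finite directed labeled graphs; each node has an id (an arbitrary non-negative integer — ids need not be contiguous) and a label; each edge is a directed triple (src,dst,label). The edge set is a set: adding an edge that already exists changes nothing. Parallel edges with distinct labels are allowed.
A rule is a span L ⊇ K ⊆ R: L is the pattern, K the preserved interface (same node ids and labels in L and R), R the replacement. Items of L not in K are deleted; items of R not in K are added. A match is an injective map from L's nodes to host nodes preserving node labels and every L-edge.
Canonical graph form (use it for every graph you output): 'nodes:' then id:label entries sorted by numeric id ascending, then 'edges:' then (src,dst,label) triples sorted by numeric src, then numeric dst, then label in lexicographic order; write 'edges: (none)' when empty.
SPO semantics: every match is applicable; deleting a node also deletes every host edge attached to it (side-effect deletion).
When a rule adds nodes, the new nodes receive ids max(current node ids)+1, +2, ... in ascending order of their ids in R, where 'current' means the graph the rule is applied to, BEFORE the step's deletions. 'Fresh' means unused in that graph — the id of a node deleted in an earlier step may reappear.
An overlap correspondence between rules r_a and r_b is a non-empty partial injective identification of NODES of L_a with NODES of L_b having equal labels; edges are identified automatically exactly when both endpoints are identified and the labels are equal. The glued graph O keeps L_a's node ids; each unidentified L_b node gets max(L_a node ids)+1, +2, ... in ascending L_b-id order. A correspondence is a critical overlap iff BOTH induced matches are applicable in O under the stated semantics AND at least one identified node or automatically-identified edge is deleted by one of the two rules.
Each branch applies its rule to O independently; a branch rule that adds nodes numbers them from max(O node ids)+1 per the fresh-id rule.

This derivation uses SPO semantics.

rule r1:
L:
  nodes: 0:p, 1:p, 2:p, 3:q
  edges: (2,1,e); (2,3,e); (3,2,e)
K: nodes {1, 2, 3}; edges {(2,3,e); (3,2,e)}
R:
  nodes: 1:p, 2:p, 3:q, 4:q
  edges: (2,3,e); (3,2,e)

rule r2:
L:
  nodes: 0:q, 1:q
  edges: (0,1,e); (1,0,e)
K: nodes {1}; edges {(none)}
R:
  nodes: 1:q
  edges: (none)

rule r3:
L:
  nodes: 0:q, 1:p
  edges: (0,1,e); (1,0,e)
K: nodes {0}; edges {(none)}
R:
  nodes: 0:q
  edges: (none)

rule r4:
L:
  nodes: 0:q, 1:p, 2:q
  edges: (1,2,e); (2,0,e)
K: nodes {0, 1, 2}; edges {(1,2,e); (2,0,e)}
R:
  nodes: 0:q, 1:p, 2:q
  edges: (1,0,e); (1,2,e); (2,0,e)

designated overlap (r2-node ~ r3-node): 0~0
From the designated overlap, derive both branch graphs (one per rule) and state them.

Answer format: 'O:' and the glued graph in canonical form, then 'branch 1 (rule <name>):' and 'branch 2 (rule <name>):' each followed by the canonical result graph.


O:
nodes: 0:q, 1:q, 2:p
edges: (0,1,e); (0,2,e); (1,0,e); (2,0,e)
branch 1 (rule r2):
nodes: 1:q, 2:p
edges: (none)
branch 2 (rule r3):
nodes: 0:q, 1:q
edges: (0,1,e); (1,0,e)


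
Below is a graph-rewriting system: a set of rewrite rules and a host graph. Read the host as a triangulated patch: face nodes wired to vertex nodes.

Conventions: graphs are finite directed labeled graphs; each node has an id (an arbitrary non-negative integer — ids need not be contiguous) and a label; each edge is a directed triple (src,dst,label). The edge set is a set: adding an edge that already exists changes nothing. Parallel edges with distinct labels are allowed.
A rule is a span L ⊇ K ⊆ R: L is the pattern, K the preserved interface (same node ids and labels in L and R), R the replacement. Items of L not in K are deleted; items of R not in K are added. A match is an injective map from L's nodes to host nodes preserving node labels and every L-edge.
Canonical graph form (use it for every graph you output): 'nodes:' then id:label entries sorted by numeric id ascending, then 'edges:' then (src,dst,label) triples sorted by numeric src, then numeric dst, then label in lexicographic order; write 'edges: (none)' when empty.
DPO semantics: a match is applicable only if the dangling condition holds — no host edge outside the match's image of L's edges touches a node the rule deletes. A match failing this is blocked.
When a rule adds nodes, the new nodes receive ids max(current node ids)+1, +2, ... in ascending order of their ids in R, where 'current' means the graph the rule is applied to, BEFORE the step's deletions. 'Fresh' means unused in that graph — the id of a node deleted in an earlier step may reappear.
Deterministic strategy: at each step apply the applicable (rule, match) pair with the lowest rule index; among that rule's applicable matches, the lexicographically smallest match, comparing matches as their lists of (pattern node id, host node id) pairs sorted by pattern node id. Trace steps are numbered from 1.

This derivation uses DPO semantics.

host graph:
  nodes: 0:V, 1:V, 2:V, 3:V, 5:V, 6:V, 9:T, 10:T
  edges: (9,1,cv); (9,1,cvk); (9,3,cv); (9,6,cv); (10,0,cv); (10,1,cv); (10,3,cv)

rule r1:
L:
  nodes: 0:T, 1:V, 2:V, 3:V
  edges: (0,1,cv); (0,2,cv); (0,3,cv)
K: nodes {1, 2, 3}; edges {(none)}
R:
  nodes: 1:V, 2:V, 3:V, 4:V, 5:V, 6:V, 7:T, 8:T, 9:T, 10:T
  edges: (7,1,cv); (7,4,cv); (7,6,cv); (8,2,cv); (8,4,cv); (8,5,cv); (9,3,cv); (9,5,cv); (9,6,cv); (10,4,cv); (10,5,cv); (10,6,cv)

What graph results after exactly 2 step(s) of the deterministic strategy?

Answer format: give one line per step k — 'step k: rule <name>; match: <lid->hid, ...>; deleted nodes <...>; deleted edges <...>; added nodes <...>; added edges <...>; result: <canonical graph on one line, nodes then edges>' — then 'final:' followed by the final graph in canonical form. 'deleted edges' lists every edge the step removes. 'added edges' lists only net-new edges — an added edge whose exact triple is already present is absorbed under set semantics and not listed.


step 1: rule r1; match: 0->10, 1->0, 2->1, 3->3; deleted nodes 10; deleted edges (10,0,cv); (10,1,cv); (10,3,cv); added nodes 11, 12, 13, 14, 15, 16, 17; added edges (14,0,cv); (14,11,cv); (14,13,cv); (15,1,cv); (15,11,cv); (15,12,cv); (16,3,cv); (16,12,cv); (16,13,cv); (17,11,cv); (17,12,cv); (17,13,cv); result: nodes: 0:V, 1:V, 2:V, 3:V, 5:V, 6:V, 9:T, 11:V, 12:V, 13:V, 14:T, 15:T, 16:T, 17:T edges: (9,1,cv); (9,1,cvk); (9,3,cv); (9,6,cv); (14,0,cv); (14,11,cv); (14,13,cv); (15,1,cv); (15,11,cv); (15,12,cv); (16,3,cv); (16,12,cv); (16,13,cv); (17,11,cv); (17,12,cv); (17,13,cv)
step 2: rule r1; match: 0->14, 1->0, 2->11, 3->13; deleted nodes 14; deleted edges (14,0,cv); (14,11,cv); (14,13,cv); added nodes 18, 19, 20, 21, 22, 23, 24; added edges (21,0,cv); (21,18,cv); (21,20,cv); (22,11,cv); (22,18,cv); (22,19,cv); (23,13,cv); (23,19,cv); (23,20,cv); (24,18,cv); (24,19,cv); (24,20,cv); result: nodes: 0:V, 1:V, 2:V, 3:V, 5:V, 6:V, 9:T, 11:V, 12:V, 13:V, 15:T, 16:T, 17:T, 18:V, 19:V, 20:V, 21:T, 22:T, 23:T, 24:T edges: (9,1,cv); (9,1,cvk); (9,3,cv); (9,6,cv); (15,1,cv); (15,11,cv); (15,12,cv); (16,3,cv); (16,12,cv); (16,13,cv); (17,11,cv); (17,12,cv); (17,13,cv); (21,0,cv); (21,18,cv); (21,20,cv); (22,11,cv); (22,18,cv); (22,19,cv); (23,13,cv); (23,19,cv); (23,20,cv); (24,18,cv); (24,19,cv); (24,20,cv)
final:
nodes: 0:V, 1:V, 2:V, 3:V, 5:V, 6:V, 9:T, 11:V, 12:V, 13:V, 15:T, 16:T, 17:T, 18:V, 19:V, 20:V, 21:T, 22:T, 23:T, 24:T
edges: (9,1,cv); (9,1,cvk); (9,3,cv); (9,6,cv); (15,1,cv); (15,11,cv); (15,12,cv); (16,3,cv); (16,12,cv); (16,13,cv); (17,11,cv); (17,12,cv); (17,13,cv); (21,0,cv); (21,18,cv); (21,20,cv); (22,11,cv); (22,18,cv); (22,19,cv); (23,13,cv); (23,19,cv); (23,20,cv); (24,18,cv); (24,19,cv); (24,20,cv)


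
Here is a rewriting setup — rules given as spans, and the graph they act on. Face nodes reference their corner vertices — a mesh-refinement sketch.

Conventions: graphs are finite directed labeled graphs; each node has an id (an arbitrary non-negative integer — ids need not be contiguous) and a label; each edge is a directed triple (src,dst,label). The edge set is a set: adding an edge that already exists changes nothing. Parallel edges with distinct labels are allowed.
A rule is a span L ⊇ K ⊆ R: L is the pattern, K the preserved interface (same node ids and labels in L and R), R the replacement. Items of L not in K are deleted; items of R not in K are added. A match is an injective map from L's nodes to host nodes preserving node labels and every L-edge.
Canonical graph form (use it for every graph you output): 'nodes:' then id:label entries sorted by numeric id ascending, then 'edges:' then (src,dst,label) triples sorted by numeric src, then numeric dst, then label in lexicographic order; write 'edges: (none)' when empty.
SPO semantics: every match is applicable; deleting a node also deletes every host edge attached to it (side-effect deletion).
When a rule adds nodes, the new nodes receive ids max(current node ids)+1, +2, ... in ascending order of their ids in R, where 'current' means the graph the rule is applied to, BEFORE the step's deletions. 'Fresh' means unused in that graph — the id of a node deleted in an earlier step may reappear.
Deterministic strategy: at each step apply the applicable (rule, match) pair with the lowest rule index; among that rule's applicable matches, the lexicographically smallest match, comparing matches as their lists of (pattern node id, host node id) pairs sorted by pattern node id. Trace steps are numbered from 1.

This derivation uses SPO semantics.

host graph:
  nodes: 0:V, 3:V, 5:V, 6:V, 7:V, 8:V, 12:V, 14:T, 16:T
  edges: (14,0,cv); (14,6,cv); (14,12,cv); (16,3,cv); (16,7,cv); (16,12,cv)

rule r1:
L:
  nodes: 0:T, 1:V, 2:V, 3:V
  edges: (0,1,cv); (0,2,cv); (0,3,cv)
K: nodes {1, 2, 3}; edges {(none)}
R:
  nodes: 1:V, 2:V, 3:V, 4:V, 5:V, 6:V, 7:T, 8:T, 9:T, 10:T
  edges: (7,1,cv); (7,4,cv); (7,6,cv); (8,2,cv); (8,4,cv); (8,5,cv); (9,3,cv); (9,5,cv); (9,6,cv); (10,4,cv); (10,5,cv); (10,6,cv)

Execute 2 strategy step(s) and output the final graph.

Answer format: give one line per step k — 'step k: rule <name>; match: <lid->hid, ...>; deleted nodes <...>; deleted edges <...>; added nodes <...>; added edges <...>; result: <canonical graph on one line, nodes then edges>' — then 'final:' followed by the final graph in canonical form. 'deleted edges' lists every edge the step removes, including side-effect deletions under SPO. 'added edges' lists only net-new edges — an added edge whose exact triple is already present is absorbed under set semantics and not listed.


step 1: rule r1; match: 0->14, 1->0, 2->6, 3->12; deleted nodes 14; deleted edges (14,0,cv); (14,6,cv); (14,12,cv); added nodes 17, 18, 19, 20, 21, 22, 23; added edges (20,0,cv); (20,17,cv); (20,19,cv); (21,6,cv); (21,17,cv); (21,18,cv); (22,12,cv); (22,18,cv); (22,19,cv); (23,17,cv); (23,18,cv); (23,19,cv); result: nodes: 0:V, 3:V, 5:V, 6:V, 7:V, 8:V, 12:V, 16:T, 17:V, 18:V, 19:V, 20:T, 21:T, 22:T, 23:T edges: (16,3,cv); (16,7,cv); (16,12,cv); (20,0,cv); (20,17,cv); (20,19,cv); (21,6,cv); (21,17,cv); (21,18,cv); (22,12,cv); (22,18,cv); (22,19,cv); (23,17,cv); (23,18,cv); (23,19,cv)
step 2: rule r1; match: 0->16, 1->3, 2->7, 3->12; deleted nodes 16; deleted edges (16,3,cv); (16,7,cv); (16,12,cv); added nodes 24, 25, 26, 27, 28, 29, 30; added edges (27,3,cv); (27,24,cv); (27,26,cv); (28,7,cv); (28,24,cv); (28,25,cv); (29,12,cv); (29,25,cv); (29,26,cv); (30,24,cv); (30,25,cv); (30,26,cv); result: nodes: 0:V, 3:V, 5:V, 6:V, 7:V, 8:V, 12:V, 17:V, 18:V, 19:V, 20:T, 21:T, 22:T, 23:T, 24:V, 25:V, 26:V, 27:T, 28:T, 29:T, 30:T edges: (20,0,cv); (20,17,cv); (20,19,cv); (21,6,cv); (21,17,cv); (21,18,cv); (22,12,cv); (22,18,cv); (22,19,cv); (23,17,cv); (23,18,cv); (23,19,cv); (27,3,cv); (27,24,cv); (27,26,cv); (28,7,cv); (28,24,cv); (28,25,cv); (29,12,cv); (29,25,cv); (29,26,cv); (30,24,cv); (30,25,cv); (30,26,cv)
final:
nodes: 0:V, 3:V, 5:V, 6:V, 7:V, 8:V, 12:V, 17:V, 18:V, 19:V, 20:T, 21:T, 22:T, 23:T, 24:V, 25:V, 26:V, 27:T, 28:T, 29:T, 30:T
edges: (20,0,cv); (20,17,cv); (20,19,cv); (21,6,cv); (21,17,cv); (21,18,cv); (22,12,cv); (22,18,cv); (22,19,cv); (23,17,cv); (23,18,cv); (23,19,cv); (27,3,cv); (27,24,cv); (27,26,cv); (28,7,cv); (28,24,cv); (28,25,cv); (29,12,cv); (29,25,cv); (29,26,cv); (30,24,cv); (30,25,cv); (30,26,cv)


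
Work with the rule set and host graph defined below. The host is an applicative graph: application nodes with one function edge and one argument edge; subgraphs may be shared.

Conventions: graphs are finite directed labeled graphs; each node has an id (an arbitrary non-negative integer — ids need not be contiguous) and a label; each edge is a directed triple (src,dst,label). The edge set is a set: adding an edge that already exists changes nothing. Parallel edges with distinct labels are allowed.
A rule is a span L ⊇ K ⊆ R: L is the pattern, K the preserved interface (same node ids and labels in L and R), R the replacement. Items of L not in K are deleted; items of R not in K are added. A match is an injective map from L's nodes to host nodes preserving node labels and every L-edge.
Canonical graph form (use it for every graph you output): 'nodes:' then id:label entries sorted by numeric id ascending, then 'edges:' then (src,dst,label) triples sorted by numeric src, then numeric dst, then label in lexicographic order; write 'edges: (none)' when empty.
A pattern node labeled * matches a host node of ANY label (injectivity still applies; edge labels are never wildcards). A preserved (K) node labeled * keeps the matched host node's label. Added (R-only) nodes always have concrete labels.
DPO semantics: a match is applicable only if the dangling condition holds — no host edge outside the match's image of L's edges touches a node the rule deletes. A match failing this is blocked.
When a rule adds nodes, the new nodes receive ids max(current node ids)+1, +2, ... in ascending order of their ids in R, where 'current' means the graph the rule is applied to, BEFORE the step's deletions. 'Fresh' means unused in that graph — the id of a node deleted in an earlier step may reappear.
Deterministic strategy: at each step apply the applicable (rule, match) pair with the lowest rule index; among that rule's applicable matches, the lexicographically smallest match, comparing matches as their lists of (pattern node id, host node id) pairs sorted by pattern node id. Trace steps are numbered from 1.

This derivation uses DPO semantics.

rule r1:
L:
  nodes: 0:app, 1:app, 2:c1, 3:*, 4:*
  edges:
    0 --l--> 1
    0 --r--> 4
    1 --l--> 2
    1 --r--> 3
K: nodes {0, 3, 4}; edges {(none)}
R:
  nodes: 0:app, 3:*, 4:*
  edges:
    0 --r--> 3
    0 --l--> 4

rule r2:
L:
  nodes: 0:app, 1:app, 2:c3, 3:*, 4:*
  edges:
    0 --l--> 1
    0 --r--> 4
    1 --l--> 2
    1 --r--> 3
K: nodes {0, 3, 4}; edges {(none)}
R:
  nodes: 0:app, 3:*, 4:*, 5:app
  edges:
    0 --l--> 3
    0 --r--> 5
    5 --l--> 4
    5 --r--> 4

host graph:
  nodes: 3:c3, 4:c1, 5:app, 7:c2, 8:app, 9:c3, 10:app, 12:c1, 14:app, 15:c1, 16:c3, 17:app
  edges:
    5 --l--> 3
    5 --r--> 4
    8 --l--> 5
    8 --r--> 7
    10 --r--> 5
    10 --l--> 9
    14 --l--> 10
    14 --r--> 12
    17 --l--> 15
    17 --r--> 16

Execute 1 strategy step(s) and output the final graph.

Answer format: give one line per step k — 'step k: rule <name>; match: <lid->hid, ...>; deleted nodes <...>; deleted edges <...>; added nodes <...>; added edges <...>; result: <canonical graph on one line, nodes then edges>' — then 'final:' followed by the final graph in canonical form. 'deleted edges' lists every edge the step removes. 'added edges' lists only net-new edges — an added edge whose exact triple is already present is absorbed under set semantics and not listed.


step 1: rule r2; match: 0->14, 1->10, 2->9, 3->5, 4->12; deleted nodes 9, 10; deleted edges (10,5,r); (10,9,l); (14,10,l); (14,12,r); added nodes 18; added edges (14,5,l); (14,18,r); (18,12,l); (18,12,r); result: nodes: 3:c3, 4:c1, 5:app, 7:c2, 8:app, 12:c1, 14:app, 15:c1, 16:c3, 17:app, 18:app edges: (5,3,l); (5,4,r); (8,5,l); (8,7,r); (14,5,l); (14,18,r); (17,15,l); (17,16,r); (18,12,l); (18,12,r)
final:
nodes: 3:c3, 4:c1, 5:app, 7:c2, 8:app, 12:c1, 14:app, 15:c1, 16:c3, 17:app, 18:app
edges: (5,3,l); (5,4,r); (8,5,l); (8,7,r); (14,5,l); (14,18,r); (17,15,l); (17,16,r); (18,12,l); (18,12,r)


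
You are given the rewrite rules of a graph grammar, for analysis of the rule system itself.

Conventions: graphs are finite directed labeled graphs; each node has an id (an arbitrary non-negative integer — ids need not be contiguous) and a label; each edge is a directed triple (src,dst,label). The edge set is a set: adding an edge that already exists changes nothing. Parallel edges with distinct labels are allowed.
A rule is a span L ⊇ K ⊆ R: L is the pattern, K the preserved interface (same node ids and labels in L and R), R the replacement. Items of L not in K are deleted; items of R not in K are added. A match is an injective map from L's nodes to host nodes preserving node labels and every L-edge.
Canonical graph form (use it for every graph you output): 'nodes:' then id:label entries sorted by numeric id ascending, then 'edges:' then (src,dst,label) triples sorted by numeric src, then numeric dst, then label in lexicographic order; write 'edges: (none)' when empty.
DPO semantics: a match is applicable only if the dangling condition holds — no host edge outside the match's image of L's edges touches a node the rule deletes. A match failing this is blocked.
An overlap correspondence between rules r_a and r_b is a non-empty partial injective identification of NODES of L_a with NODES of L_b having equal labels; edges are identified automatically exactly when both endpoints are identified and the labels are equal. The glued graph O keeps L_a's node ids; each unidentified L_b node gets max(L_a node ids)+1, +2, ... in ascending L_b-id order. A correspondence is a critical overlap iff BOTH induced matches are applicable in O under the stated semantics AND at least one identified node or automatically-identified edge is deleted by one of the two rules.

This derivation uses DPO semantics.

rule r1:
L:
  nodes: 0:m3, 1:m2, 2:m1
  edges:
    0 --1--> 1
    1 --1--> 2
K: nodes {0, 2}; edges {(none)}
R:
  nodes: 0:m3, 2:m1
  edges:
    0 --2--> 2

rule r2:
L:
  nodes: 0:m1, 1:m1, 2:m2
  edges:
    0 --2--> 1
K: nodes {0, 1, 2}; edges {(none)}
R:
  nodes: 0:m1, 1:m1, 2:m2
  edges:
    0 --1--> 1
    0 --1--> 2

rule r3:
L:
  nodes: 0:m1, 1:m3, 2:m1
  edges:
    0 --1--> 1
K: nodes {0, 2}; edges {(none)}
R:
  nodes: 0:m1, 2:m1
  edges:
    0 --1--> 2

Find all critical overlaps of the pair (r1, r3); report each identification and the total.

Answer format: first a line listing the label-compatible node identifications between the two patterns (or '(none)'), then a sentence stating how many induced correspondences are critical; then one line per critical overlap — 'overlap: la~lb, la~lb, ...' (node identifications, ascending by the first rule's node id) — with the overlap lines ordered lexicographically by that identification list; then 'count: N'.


label-compatible node identifications between L(r1) and L(r3): 0~1, 2~0, 2~2
0 of the induced correspondences are critical overlaps of r1 and r3.
count: 0


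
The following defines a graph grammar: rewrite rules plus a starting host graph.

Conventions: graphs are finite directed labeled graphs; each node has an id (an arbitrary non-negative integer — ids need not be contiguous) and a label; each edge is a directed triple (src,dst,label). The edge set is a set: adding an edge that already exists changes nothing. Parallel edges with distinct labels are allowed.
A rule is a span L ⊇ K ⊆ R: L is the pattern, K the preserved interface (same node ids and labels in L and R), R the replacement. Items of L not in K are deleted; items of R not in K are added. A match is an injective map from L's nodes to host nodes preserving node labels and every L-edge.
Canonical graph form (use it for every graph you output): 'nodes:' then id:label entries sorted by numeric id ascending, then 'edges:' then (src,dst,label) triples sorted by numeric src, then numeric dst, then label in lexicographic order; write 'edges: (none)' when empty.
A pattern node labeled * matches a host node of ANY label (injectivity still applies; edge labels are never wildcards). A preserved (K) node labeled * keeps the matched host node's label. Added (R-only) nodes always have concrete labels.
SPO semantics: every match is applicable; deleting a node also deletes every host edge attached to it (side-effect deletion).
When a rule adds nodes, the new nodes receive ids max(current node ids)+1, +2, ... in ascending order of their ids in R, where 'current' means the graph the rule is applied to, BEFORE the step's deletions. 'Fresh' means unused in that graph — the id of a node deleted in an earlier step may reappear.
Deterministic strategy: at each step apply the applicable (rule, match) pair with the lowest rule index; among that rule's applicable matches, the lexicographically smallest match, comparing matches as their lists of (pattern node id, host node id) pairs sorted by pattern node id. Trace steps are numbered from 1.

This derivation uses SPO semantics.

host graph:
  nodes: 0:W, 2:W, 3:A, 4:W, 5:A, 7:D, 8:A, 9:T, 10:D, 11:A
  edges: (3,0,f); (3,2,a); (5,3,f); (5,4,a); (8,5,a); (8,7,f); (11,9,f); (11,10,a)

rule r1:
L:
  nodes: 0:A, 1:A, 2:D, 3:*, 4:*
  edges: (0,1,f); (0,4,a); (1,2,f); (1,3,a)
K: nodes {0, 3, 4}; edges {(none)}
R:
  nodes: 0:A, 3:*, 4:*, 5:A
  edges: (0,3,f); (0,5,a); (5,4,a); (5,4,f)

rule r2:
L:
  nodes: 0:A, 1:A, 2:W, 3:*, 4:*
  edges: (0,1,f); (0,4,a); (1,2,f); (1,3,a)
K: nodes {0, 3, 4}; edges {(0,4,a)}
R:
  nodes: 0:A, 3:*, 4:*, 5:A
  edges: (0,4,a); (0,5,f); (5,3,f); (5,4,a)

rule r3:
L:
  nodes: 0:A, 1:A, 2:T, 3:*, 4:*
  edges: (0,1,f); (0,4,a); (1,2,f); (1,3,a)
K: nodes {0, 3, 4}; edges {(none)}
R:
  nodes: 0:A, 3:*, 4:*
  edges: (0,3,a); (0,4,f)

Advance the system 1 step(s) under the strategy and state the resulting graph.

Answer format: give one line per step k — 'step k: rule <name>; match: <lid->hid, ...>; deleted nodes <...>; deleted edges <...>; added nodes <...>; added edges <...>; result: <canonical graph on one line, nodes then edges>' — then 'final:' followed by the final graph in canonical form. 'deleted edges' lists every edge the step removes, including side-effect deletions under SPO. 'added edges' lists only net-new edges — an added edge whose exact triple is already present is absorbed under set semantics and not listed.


step 1: rule r2; match: 0->5, 1->3, 2->0, 3->2, 4->4; deleted nodes 0, 3; deleted edges (3,0,f); (3,2,a); (5,3,f); added nodes 12; added edges (5,12,f); (12,2,f); (12,4,a); result: nodes: 2:W, 4:W, 5:A, 7:D, 8:A, 9:T, 10:D, 11:A, 12:A edges: (5,4,a); (5,12,f); (8,5,a); (8,7,f); (11,9,f); (11,10,a); (12,2,f); (12,4,a)
final:
nodes: 2:W, 4:W, 5:A, 7:D, 8:A, 9:T, 10:D, 11:A, 12:A
edges: (5,4,a); (5,12,f); (8,5,a); (8,7,f); (11,9,f); (11,10,a); (12,2,f); (12,4,a)
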